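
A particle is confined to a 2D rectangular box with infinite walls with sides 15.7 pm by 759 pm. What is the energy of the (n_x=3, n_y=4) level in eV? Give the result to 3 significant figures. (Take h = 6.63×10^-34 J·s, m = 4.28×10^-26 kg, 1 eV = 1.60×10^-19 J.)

E = 0.293 eV

For a 2D rectangular well E = (h²/8m)·Σ n_i²/L_i² = (6.63×10^-34)²/(8·4.28×10^-26) · [3²/(15.7 pm)² + 4²/(759 pm)²].
Evaluating gives E = 4.691×10^-20 J = 0.293 eV.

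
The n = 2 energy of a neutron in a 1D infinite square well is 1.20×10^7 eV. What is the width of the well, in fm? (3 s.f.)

L = 8.26 fm

From E_n = n²h²/(8m_nL²), L = n·h/√(8m_nE_n).
E_2 = 1.20×10^7 eV = 1.922×10^-12 J, so L = 2·6.626×10^-34/√(8·1.675×10^-27·1.922×10^-12) = 8.26×10^-15 m = 8.26 fm.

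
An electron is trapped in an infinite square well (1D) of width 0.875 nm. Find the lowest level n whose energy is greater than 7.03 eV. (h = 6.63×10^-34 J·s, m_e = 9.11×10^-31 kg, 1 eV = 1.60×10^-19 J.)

n = 4

E_1 = h²/(8m_eL²) = 7.878×10^-20 J = 0.4924 eV.
Need n² > 7.03/0.4924 = 14.28, i.e. n > 3.779.
The smallest integer satisfying this is n = 4.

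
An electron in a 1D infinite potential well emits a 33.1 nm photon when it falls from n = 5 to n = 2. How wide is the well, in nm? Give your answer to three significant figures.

The photon carries ΔE = hc/λ = 6.626×10^-34·2.998×10^8/3.31×10^-8 m = 6.001×10^-18 J.
Since ΔE = (5² − 2²)E_1, E_1 = 2.858×10^-19 J, and L = h/√(8m_eE_1) = 4.59×10^-10 m = 0.459 nm.

L = 0.459 nm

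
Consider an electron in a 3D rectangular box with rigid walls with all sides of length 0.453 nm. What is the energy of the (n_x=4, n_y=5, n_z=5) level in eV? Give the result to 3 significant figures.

For a 3D rectangular well E = (h²/8m_e)·Σ n_i²/L_i² = (6.626×10^-34)²/(8·9.109×10^-31) · [4²/(0.453 nm)² + 5²/(0.453 nm)² + 5²/(0.453 nm)²].
Evaluating gives E = 1.938×10^-17 J = 121 eV.

E = 121 eV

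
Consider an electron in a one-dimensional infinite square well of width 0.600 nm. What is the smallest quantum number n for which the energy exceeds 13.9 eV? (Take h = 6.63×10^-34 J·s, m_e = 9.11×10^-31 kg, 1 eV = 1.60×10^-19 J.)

E_1 = h²/(8m_eL²) = 1.675×10^-19 J = 1.047 eV.
Need n² > 13.9/1.047 = 13.28, i.e. n > 3.644.
The smallest integer satisfying this is n = 4.

n = 4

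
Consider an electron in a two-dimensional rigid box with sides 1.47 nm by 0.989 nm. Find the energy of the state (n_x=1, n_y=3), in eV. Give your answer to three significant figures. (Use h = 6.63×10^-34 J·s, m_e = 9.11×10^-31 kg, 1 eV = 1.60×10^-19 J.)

For a 2D rectangular well E = (h²/8m_e)·Σ n_i²/L_i² = (6.63×10^-34)²/(8·9.11×10^-31) · [1²/(1.47 nm)² + 3²/(0.989 nm)²].
Evaluating gives E = 5.829×10^-19 J = 3.64 eV.

E = 3.64 eV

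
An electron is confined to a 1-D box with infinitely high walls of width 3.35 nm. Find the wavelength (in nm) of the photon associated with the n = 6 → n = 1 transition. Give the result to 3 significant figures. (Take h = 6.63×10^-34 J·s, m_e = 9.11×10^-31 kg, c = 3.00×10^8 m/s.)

E_1 = h²/(8m_eL²) = 5.374×10^-21 J, so ΔE = (6² − 1²)E_1 = 1.881×10^-19 J.
λ = hc/ΔE = (6.63×10^-34·3.00×10^8)/1.881×10^-19 = 1.06×10^-6 m = 1.06×10^3 nm.

λ = 1.06×10^3 nm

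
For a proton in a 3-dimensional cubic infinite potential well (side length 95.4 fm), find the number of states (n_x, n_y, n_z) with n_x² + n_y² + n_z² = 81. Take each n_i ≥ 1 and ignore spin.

The level has n_x² + n_y² + n_z² = 81. The ordered positive-integer solutions are (1, 4, 8), (1, 8, 4), (3, 6, 6), (4, 1, 8), (4, 4, 7), (4, 7, 4), (4, 8, 1), (6, 3, 6), (6, 6, 3), (7, 4, 4), (8, 1, 4), (8, 4, 1).
That gives 12 states.

degeneracy = 12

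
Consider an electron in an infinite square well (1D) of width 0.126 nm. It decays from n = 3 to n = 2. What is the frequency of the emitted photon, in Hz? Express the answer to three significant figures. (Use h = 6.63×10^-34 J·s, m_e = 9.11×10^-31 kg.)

E_1 = h²/(8m_eL²) = 3.799×10^-18 J and ΔE = (3² − 2²)E_1 = 1.900×10^-17 J.
f = ΔE/h = 1.900×10^-17/6.63×10^-34 = 2.87×10^16 Hz.

f = 2.87×10^16 Hz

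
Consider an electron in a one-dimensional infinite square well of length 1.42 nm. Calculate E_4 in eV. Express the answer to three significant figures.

E_4 = 2.98 eV

For an infinite well E_n = n²h²/(8m_eL²), so E_1 = h²/(8m_eL²) = (6.626×10^-34)²/(8·9.109×10^-31·(1.42×10^-9 m)²) = 2.988×10^-20 J.
Then E_4 = 4²·E_1 = 16·2.988×10^-20 J = 4.781×10^-19 J.
Converting, E_4 = 4.781×10^-19 J / (1.602×10^-19 J/eV) = 2.98 eV.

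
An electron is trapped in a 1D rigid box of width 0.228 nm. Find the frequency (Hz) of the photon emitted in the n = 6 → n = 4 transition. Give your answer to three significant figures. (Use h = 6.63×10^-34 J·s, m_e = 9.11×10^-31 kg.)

E_1 = h²/(8m_eL²) = 1.160×10^-18 J and ΔE = (6² − 4²)E_1 = 2.320×10^-17 J.
f = ΔE/h = 2.320×10^-17/6.63×10^-34 = 3.50×10^16 Hz.

f = 3.50×10^16 Hz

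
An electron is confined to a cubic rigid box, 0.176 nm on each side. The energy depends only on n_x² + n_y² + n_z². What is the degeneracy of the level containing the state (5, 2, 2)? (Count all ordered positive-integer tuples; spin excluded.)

degeneracy = 6

The level has n_x² + n_y² + n_z² = 33. The ordered positive-integer solutions are (1, 4, 4), (2, 2, 5), (2, 5, 2), (4, 1, 4), (4, 4, 1), (5, 2, 2).
That gives 6 states.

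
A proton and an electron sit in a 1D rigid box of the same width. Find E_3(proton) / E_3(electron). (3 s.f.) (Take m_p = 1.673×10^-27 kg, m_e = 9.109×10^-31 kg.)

E_n ∝ 1/m at fixed n and L, so the ratio is m_e/m_p = 9.109×10^-31/1.673×10^-27 = 5.44×10^-4.

5.44×10^-4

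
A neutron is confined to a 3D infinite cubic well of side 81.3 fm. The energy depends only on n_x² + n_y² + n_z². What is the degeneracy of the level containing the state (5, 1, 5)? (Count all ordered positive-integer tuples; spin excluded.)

The level has n_x² + n_y² + n_z² = 51. The ordered positive-integer solutions are (1, 1, 7), (1, 5, 5), (1, 7, 1), (5, 1, 5), (5, 5, 1), (7, 1, 1).
That gives 6 states.

degeneracy = 6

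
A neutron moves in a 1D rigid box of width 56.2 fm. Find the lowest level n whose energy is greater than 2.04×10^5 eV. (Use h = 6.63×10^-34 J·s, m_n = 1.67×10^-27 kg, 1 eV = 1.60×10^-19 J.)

n = 2

E_1 = h²/(8m_nL²) = 1.042×10^-14 J = 6.512×10^4 eV.
Need n² > 2.04×10^5/6.512×10^4 = 3.133, i.e. n > 1.770.
The smallest integer satisfying this is n = 2.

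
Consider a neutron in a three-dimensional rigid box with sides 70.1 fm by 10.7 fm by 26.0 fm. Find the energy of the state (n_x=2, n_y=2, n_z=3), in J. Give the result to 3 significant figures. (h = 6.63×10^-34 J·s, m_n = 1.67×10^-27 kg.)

For a 3D rectangular well E = (h²/8m_n)·Σ n_i²/L_i² = (6.63×10^-34)²/(8·1.67×10^-27) · [2²/(70.1 fm)² + 2²/(10.7 fm)² + 3²/(26.0 fm)²].
Evaluating gives E = 1.61×10^-12 J.

E = 1.61×10^-12 J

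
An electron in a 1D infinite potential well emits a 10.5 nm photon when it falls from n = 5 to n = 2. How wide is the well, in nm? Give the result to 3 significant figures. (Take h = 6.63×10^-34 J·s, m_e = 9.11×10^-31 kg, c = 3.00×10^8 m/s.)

L = 0.259 nm

The photon carries ΔE = hc/λ = 6.63×10^-34·3.00×10^8/1.05×10^-8 m = 1.894×10^-17 J.
Since ΔE = (5² − 2²)E_1, E_1 = 9.019×10^-19 J, and L = h/√(8m_eE_1) = 2.59×10^-10 m = 0.259 nm.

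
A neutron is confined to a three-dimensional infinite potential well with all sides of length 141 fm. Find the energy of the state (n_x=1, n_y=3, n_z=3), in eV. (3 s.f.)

For a 3D rectangular well E = (h²/8m_n)·Σ n_i²/L_i² = (6.626×10^-34)²/(8·1.675×10^-27) · [1²/(141 fm)² + 3²/(141 fm)² + 3²/(141 fm)²].
Evaluating gives E = 3.131×10^-14 J = 1.95×10^5 eV.

E = 1.95×10^5 eV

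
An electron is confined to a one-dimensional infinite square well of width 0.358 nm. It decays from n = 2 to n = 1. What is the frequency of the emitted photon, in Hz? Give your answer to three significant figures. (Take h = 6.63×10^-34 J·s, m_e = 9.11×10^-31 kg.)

f = 2.13×10^15 Hz

E_1 = h²/(8m_eL²) = 4.706×10^-19 J and ΔE = (2² − 1²)E_1 = 1.412×10^-18 J.
f = ΔE/h = 1.412×10^-18/6.63×10^-34 = 2.13×10^15 Hz.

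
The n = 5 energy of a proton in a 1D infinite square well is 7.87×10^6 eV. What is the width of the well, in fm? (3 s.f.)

L = 25.5 fm

From E_n = n²h²/(8m_pL²), L = n·h/√(8m_pE_n).
E_5 = 7.87×10^6 eV = 1.261×10^-12 J, so L = 5·6.626×10^-34/√(8·1.673×10^-27·1.261×10^-12) = 2.55×10^-14 m = 25.5 fm.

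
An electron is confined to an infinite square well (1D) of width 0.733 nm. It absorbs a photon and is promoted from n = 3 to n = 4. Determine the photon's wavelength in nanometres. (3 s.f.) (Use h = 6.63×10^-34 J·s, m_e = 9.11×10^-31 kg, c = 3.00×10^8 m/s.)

λ = 253 nm

E_1 = h²/(8m_eL²) = 1.123×10^-19 J, so ΔE = (4² − 3²)E_1 = 7.861×10^-19 J.
λ = hc/ΔE = (6.63×10^-34·3.00×10^8)/7.861×10^-19 = 2.53×10^-7 m = 253 nm.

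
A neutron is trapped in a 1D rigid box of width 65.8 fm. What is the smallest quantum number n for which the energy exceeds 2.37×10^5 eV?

E_1 = h²/(8m_nL²) = 7.567×10^-15 J = 4.723×10^4 eV.
Need n² > 2.37×10^5/4.723×10^4 = 5.018, i.e. n > 2.240.
The smallest integer satisfying this is n = 3.

n = 3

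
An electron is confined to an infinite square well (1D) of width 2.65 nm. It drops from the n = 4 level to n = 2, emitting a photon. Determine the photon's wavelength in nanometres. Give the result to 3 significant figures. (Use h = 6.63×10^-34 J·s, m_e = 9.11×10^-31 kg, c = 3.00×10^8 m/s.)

λ = 1.93×10^3 nm

E_1 = h²/(8m_eL²) = 8.589×10^-21 J, so ΔE = (4² − 2²)E_1 = 1.031×10^-19 J.
λ = hc/ΔE = (6.63×10^-34·3.00×10^8)/1.031×10^-19 = 1.93×10^-6 m = 1.93×10^3 nm.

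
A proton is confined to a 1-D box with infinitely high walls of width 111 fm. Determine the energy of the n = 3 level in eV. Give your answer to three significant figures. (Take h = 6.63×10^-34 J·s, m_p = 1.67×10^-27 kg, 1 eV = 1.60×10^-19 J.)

For an infinite well E_n = n²h²/(8m_pL²), so E_1 = h²/(8m_pL²) = (6.63×10^-34)²/(8·1.67×10^-27·(1.11×10^-13 m)²) = 2.670×10^-15 J.
Then E_3 = 3²·E_1 = 9·2.670×10^-15 J = 2.403×10^-14 J.
Converting, E_3 = 2.403×10^-14 J / (1.60×10^-19 J/eV) = 1.50×10^5 eV.

E_3 = 1.50×10^5 eV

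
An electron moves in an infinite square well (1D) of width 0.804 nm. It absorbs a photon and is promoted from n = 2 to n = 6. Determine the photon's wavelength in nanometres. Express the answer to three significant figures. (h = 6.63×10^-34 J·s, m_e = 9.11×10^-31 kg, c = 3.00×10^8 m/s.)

E_1 = h²/(8m_eL²) = 9.331×10^-20 J, so ΔE = (6² − 2²)E_1 = 2.986×10^-18 J.
λ = hc/ΔE = (6.63×10^-34·3.00×10^8)/2.986×10^-18 = 6.66×10^-8 m = 66.6 nm.

λ = 66.6 nm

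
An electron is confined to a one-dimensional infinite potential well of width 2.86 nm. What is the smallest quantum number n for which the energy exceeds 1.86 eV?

n = 7

E_1 = h²/(8m_eL²) = 7.366×10^-21 J = 0.04598 eV.
Need n² > 1.86/0.04598 = 40.45, i.e. n > 6.360.
The smallest integer satisfying this is n = 7.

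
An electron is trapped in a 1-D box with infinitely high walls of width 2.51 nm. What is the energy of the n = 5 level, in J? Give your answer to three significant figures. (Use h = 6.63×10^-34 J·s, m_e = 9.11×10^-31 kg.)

For an infinite well E_n = n²h²/(8m_eL²), so E_1 = h²/(8m_eL²) = (6.63×10^-34)²/(8·9.11×10^-31·(2.51×10^-9 m)²) = 9.574×10^-21 J.
Then E_5 = 5²·E_1 = 25·9.574×10^-21 J = 2.39×10^-19 J.

E_5 = 2.39×10^-19 J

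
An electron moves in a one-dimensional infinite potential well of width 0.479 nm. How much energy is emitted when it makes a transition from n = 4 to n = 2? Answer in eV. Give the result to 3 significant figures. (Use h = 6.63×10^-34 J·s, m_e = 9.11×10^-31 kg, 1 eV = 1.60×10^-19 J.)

E_1 = h²/(8m_eL²) = 2.629×10^-19 J.
|ΔE| = |4² − 2²|·E_1 = 12·2.629×10^-19 J = 3.155×10^-18 J = 19.7 eV.

|ΔE| = 19.7 eV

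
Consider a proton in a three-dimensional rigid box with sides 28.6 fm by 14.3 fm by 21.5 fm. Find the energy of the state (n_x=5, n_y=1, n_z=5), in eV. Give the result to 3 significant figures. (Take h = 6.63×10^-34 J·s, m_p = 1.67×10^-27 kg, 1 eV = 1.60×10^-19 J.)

For a 3D rectangular well E = (h²/8m_p)·Σ n_i²/L_i² = (6.63×10^-34)²/(8·1.67×10^-27) · [5²/(28.6 fm)² + 1²/(14.3 fm)² + 5²/(21.5 fm)²].
Evaluating gives E = 2.946×10^-12 J = 1.84×10^7 eV.

E = 1.84×10^7 eV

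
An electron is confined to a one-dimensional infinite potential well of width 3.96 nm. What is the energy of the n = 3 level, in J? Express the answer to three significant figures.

E_3 = 3.46×10^-20 J

For an infinite well E_n = n²h²/(8m_eL²), so E_1 = h²/(8m_eL²) = (6.626×10^-34)²/(8·9.109×10^-31·(3.96×10^-9 m)²) = 3.842×10^-21 J.
Then E_3 = 3²·E_1 = 9·3.842×10^-21 J = 3.46×10^-20 J.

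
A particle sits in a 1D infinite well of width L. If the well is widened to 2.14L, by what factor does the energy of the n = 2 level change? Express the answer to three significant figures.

0.218

E_n ∝ 1/L², so the energy scales by 1/2.14² = 0.218.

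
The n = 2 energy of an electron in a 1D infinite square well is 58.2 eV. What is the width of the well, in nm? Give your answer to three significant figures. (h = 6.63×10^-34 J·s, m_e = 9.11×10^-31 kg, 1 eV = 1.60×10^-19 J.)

L = 0.161 nm

From E_n = n²h²/(8m_eL²), L = n·h/√(8m_eE_n).
E_2 = 58.2 eV = 9.312×10^-18 J, so L = 2·6.63×10^-34/√(8·9.11×10^-31·9.312×10^-18) = 1.61×10^-10 m = 0.161 nm.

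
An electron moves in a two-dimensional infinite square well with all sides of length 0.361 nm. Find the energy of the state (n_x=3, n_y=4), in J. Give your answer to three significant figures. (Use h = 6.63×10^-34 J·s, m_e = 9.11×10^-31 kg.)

For a 2D rectangular well E = (h²/8m_e)·Σ n_i²/L_i² = (6.63×10^-34)²/(8·9.11×10^-31) · [3²/(0.361 nm)² + 4²/(0.361 nm)²].
Evaluating gives E = 1.16×10^-17 J.

E = 1.16×10^-17 J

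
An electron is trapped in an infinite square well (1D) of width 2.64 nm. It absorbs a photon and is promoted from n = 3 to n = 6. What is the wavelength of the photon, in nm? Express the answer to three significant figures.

λ = 851 nm

E_1 = h²/(8m_eL²) = 8.644×10^-21 J, so ΔE = (6² − 3²)E_1 = 2.334×10^-19 J.
λ = hc/ΔE = (6.626×10^-34·2.998×10^8)/2.334×10^-19 = 8.51×10^-7 m = 851 nm.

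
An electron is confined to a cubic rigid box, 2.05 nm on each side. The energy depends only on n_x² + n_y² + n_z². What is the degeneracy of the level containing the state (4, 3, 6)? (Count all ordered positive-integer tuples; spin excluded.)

The level has n_x² + n_y² + n_z² = 61. The ordered positive-integer solutions are (3, 4, 6), (3, 6, 4), (4, 3, 6), (4, 6, 3), (6, 3, 4), (6, 4, 3).
That gives 6 states.

degeneracy = 6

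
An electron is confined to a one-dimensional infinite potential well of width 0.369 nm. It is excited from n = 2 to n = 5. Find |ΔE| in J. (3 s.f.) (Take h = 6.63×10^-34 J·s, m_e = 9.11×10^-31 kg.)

E_1 = h²/(8m_eL²) = 4.430×10^-19 J.
|ΔE| = |2² − 5²|·E_1 = 21·4.430×10^-19 J = 9.30×10^-18 J.

|ΔE| = 9.30×10^-18 J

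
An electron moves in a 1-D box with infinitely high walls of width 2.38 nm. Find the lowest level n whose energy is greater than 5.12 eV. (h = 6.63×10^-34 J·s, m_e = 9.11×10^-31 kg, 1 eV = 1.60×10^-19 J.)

E_1 = h²/(8m_eL²) = 1.065×10^-20 J = 0.06656 eV.
Need n² > 5.12/0.06656 = 76.92, i.e. n > 8.770.
The smallest integer satisfying this is n = 9.

n = 9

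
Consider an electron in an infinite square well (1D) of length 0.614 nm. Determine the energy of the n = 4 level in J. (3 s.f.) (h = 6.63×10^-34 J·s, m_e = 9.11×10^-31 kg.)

E_4 = 2.56×10^-18 J

For an infinite well E_n = n²h²/(8m_eL²), so E_1 = h²/(8m_eL²) = (6.63×10^-34)²/(8·9.11×10^-31·(6.14×10^-10 m)²) = 1.600×10^-19 J.
Then E_4 = 4²·E_1 = 16·1.600×10^-19 J = 2.56×10^-18 J.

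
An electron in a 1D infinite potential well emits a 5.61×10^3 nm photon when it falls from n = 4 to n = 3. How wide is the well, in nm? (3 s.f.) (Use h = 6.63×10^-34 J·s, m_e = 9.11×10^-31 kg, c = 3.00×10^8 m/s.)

The photon carries ΔE = hc/λ = 6.63×10^-34·3.00×10^8/5.61×10^-6 m = 3.545×10^-20 J.
Since ΔE = (4² − 3²)E_1, E_1 = 5.064×10^-21 J, and L = h/√(8m_eE_1) = 3.45×10^-9 m = 3.45 nm.

L = 3.45 nm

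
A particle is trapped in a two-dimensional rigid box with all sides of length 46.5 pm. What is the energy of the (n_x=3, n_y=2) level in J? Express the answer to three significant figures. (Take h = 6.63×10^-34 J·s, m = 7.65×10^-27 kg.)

For a 2D rectangular well E = (h²/8m)·Σ n_i²/L_i² = (6.63×10^-34)²/(8·7.65×10^-27) · [3²/(46.5 pm)² + 2²/(46.5 pm)²].
Evaluating gives E = 4.32×10^-20 J.

E = 4.32×10^-20 J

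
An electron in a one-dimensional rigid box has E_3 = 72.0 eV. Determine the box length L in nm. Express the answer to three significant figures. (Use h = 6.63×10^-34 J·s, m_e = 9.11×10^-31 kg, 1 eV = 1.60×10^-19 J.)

From E_n = n²h²/(8m_eL²), L = n·h/√(8m_eE_n).
E_3 = 72.0 eV = 1.152×10^-17 J, so L = 3·6.63×10^-34/√(8·9.11×10^-31·1.152×10^-17) = 2.17×10^-10 m = 0.217 nm.

L = 0.217 nm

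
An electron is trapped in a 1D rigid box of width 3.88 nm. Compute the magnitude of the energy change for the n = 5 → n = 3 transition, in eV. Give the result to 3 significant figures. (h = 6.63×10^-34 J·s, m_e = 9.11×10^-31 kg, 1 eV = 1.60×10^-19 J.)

E_1 = h²/(8m_eL²) = 4.006×10^-21 J.
|ΔE| = |5² − 3²|·E_1 = 16·4.006×10^-21 J = 6.410×10^-20 J = 0.401 eV.

|ΔE| = 0.401 eV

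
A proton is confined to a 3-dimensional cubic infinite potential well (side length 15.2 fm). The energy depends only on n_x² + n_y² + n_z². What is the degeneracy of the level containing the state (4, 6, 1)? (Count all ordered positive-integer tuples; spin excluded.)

The level has n_x² + n_y² + n_z² = 53. The ordered positive-integer solutions are (1, 4, 6), (1, 6, 4), (4, 1, 6), (4, 6, 1), (6, 1, 4), (6, 4, 1).
That gives 6 states.

degeneracy = 6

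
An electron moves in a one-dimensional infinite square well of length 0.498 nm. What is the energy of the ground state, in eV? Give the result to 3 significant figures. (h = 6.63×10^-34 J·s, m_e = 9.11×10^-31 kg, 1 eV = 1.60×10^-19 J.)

E_1 = 1.52 eV

For an infinite well E_n = n²h²/(8m_eL²), so E_1 = h²/(8m_eL²) = (6.63×10^-34)²/(8·9.11×10^-31·(4.98×10^-10 m)²) = 2.432×10^-19 J.
Converting, E_1 = 2.432×10^-19 J / (1.60×10^-19 J/eV) = 1.52 eV.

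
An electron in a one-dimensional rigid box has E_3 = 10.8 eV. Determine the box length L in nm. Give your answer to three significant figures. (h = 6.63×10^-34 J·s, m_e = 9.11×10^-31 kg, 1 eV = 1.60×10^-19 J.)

L = 0.560 nm

From E_n = n²h²/(8m_eL²), L = n·h/√(8m_eE_n).
E_3 = 10.8 eV = 1.728×10^-18 J, so L = 3·6.63×10^-34/√(8·9.11×10^-31·1.728×10^-18) = 5.60×10^-10 m = 0.560 nm.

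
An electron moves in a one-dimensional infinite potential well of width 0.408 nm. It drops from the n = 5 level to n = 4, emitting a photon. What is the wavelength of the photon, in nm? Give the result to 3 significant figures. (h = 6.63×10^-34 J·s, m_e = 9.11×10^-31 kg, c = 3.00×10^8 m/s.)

λ = 61.0 nm

E_1 = h²/(8m_eL²) = 3.623×10^-19 J, so ΔE = (5² − 4²)E_1 = 3.261×10^-18 J.
λ = hc/ΔE = (6.63×10^-34·3.00×10^8)/3.261×10^-18 = 6.10×10^-8 m = 61.0 nm.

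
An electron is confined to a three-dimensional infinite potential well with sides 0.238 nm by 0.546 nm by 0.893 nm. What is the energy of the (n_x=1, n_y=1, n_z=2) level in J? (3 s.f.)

E = 1.57×10^-18 J

For a 3D rectangular well E = (h²/8m_e)·Σ n_i²/L_i² = (6.626×10^-34)²/(8·9.109×10^-31) · [1²/(0.238 nm)² + 1²/(0.546 nm)² + 2²/(0.893 nm)²].
Evaluating gives E = 1.57×10^-18 J.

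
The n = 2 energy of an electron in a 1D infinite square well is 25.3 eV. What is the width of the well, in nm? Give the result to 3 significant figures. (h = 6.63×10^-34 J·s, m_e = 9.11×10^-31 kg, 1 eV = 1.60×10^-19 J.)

L = 0.244 nm

From E_n = n²h²/(8m_eL²), L = n·h/√(8m_eE_n).
E_2 = 25.3 eV = 4.048×10^-18 J, so L = 2·6.63×10^-34/√(8·9.11×10^-31·4.048×10^-18) = 2.44×10^-10 m = 0.244 nm.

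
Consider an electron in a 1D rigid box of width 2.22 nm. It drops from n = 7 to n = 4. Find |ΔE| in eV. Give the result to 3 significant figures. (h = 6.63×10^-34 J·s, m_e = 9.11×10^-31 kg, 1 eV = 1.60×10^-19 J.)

|ΔE| = 2.52 eV

E_1 = h²/(8m_eL²) = 1.224×10^-20 J.
|ΔE| = |7² − 4²|·E_1 = 33·1.224×10^-20 J = 4.039×10^-19 J = 2.52 eV.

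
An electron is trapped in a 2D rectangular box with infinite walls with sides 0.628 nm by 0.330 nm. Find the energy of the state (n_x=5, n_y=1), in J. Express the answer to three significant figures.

E = 4.37×10^-18 J

For a 2D rectangular well E = (h²/8m_e)·Σ n_i²/L_i² = (6.626×10^-34)²/(8·9.109×10^-31) · [5²/(0.628 nm)² + 1²/(0.330 nm)²].
Evaluating gives E = 4.37×10^-18 J.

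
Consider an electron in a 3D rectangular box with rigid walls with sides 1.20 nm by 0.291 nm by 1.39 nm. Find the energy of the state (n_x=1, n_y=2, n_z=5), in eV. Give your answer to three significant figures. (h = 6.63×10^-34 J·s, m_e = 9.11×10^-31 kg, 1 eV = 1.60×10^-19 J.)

For a 3D rectangular well E = (h²/8m_e)·Σ n_i²/L_i² = (6.63×10^-34)²/(8·9.11×10^-31) · [1²/(1.20 nm)² + 2²/(0.291 nm)² + 5²/(1.39 nm)²].
Evaluating gives E = 3.671×10^-18 J = 22.9 eV.

E = 22.9 eV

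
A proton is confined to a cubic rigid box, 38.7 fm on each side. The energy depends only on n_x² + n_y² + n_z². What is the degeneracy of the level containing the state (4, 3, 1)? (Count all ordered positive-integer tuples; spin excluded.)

degeneracy = 6

The level has n_x² + n_y² + n_z² = 26. The ordered positive-integer solutions are (1, 3, 4), (1, 4, 3), (3, 1, 4), (3, 4, 1), (4, 1, 3), (4, 3, 1).
That gives 6 states.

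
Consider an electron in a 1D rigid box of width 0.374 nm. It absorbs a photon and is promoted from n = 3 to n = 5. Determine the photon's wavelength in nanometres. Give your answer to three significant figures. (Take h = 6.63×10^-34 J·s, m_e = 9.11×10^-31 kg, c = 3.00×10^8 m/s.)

E_1 = h²/(8m_eL²) = 4.312×10^-19 J, so ΔE = (5² − 3²)E_1 = 6.899×10^-18 J.
λ = hc/ΔE = (6.63×10^-34·3.00×10^8)/6.899×10^-18 = 2.88×10^-8 m = 28.8 nm.

λ = 28.8 nm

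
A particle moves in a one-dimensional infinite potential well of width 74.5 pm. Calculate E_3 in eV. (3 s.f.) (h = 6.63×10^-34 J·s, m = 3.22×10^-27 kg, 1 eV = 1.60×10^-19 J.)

For an infinite well E_n = n²h²/(8mL²), so E_1 = h²/(8mL²) = (6.63×10^-34)²/(8·3.22×10^-27·(7.45×10^-11 m)²) = 3.074×10^-21 J.
Then E_3 = 3²·E_1 = 9·3.074×10^-21 J = 2.767×10^-20 J.
Converting, E_3 = 2.767×10^-20 J / (1.60×10^-19 J/eV) = 0.173 eV.

E_3 = 0.173 eV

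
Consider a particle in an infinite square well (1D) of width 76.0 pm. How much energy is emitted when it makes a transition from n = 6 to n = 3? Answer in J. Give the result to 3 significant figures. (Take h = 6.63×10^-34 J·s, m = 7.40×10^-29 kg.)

|ΔE| = 3.47×10^-18 J

E_1 = h²/(8mL²) = 1.286×10^-19 J.
|ΔE| = |6² − 3²|·E_1 = 27·1.286×10^-19 J = 3.47×10^-18 J.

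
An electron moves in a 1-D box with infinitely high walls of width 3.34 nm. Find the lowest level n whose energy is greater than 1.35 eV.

E_1 = h²/(8m_eL²) = 5.401×10^-21 J = 0.03371 eV.
Need n² > 1.35/0.03371 = 40.05, i.e. n > 6.329.
The smallest integer satisfying this is n = 7.

n = 7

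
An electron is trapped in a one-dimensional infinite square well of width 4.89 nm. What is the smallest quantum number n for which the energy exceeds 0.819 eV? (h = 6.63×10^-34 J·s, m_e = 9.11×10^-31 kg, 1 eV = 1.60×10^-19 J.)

E_1 = h²/(8m_eL²) = 2.522×10^-21 J = 0.01576 eV.
Need n² > 0.819/0.01576 = 51.97, i.e. n > 7.209.
The smallest integer satisfying this is n = 8.

n = 8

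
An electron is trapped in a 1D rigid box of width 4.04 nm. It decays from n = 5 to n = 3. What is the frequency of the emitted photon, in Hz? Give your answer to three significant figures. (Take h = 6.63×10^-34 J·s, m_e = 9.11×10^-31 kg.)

f = 8.92×10^13 Hz

E_1 = h²/(8m_eL²) = 3.695×10^-21 J and ΔE = (5² − 3²)E_1 = 5.912×10^-20 J.
f = ΔE/h = 5.912×10^-20/6.63×10^-34 = 8.92×10^13 Hz.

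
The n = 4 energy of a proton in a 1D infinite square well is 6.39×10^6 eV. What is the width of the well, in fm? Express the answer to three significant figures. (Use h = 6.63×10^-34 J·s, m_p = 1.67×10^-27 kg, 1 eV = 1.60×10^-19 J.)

L = 22.7 fm

From E_n = n²h²/(8m_pL²), L = n·h/√(8m_pE_n).
E_4 = 6.39×10^6 eV = 1.022×10^-12 J, so L = 4·6.63×10^-34/√(8·1.67×10^-27·1.022×10^-12) = 2.27×10^-14 m = 22.7 fm.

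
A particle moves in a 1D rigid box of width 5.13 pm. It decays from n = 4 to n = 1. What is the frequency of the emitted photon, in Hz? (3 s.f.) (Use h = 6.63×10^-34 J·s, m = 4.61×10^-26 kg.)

f = 1.02×10^15 Hz

E_1 = h²/(8mL²) = 4.529×10^-20 J and ΔE = (4² − 1²)E_1 = 6.793×10^-19 J.
f = ΔE/h = 6.793×10^-19/6.63×10^-34 = 1.02×10^15 Hz.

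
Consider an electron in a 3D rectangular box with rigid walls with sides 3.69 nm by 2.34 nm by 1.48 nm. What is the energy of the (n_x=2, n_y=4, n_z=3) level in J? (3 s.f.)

For a 3D rectangular well E = (h²/8m_e)·Σ n_i²/L_i² = (6.626×10^-34)²/(8·9.109×10^-31) · [2²/(3.69 nm)² + 4²/(2.34 nm)² + 3²/(1.48 nm)²].
Evaluating gives E = 4.41×10^-19 J.

E = 4.41×10^-19 J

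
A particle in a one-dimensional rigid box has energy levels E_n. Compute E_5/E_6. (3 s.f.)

E_n ∝ n², so E_5/E_6 = 5²/6² = 25/36 = 0.694.

0.694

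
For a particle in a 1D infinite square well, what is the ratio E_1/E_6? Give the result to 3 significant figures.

0.0278

E_n ∝ n², so E_1/E_6 = 1²/6² = 1/36 = 0.0278.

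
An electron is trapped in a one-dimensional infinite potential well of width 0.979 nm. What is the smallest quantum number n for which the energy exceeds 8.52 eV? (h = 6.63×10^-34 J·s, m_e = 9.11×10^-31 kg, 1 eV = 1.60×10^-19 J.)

n = 5

E_1 = h²/(8m_eL²) = 6.293×10^-20 J = 0.3933 eV.
Need n² > 8.52/0.3933 = 21.66, i.e. n > 4.654.
The smallest integer satisfying this is n = 5.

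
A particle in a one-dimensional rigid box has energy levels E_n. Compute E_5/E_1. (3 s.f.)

E_n ∝ n², so E_5/E_1 = 5²/1² = 25/1 = 25.0.

25.0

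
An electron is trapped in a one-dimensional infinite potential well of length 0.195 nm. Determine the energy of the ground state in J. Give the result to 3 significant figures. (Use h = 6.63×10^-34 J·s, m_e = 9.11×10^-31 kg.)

For an infinite well E_n = n²h²/(8m_eL²), so E_1 = h²/(8m_eL²) = (6.63×10^-34)²/(8·9.11×10^-31·(1.95×10^-10 m)²) = 1.586×10^-18 J.

E_1 = 1.59×10^-18 J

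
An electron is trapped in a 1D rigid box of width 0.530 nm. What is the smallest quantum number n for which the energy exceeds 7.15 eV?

E_1 = h²/(8m_eL²) = 2.145×10^-19 J = 1.339 eV.
Need n² > 7.15/1.339 = 5.340, i.e. n > 2.311.
The smallest integer satisfying this is n = 3.

n = 3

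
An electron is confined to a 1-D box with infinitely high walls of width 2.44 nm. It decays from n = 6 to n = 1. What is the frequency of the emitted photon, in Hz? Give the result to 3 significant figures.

f = 5.35×10^14 Hz

E_1 = h²/(8m_eL²) = 1.012×10^-20 J and ΔE = (6² − 1²)E_1 = 3.542×10^-19 J.
f = ΔE/h = 3.542×10^-19/6.626×10^-34 = 5.35×10^14 Hz.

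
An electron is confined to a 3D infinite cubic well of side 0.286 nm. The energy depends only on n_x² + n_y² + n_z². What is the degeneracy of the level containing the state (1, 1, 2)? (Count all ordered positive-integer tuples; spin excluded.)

degeneracy = 3

The level has n_x² + n_y² + n_z² = 6. The ordered positive-integer solutions are (1, 1, 2), (1, 2, 1), (2, 1, 1).
That gives 3 states.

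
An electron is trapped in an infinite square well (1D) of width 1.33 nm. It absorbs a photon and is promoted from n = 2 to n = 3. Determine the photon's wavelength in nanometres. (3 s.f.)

λ = 1.17×10^3 nm

E_1 = h²/(8m_eL²) = 3.406×10^-20 J, so ΔE = (3² − 2²)E_1 = 1.703×10^-19 J.
λ = hc/ΔE = (6.626×10^-34·2.998×10^8)/1.703×10^-19 = 1.17×10^-6 m = 1.17×10^3 nm.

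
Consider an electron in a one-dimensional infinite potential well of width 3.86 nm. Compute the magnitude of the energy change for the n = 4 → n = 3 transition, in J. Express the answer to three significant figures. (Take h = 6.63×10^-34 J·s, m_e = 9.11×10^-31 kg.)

|ΔE| = 2.83×10^-20 J

E_1 = h²/(8m_eL²) = 4.048×10^-21 J.
|ΔE| = |4² − 3²|·E_1 = 7·4.048×10^-21 J = 2.83×10^-20 J.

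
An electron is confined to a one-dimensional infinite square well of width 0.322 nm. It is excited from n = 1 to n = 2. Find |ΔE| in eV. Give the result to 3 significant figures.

|ΔE| = 10.9 eV

E_1 = h²/(8m_eL²) = 5.811×10^-19 J.
|ΔE| = |1² − 2²|·E_1 = 3·5.811×10^-19 J = 1.743×10^-18 J = 10.9 eV.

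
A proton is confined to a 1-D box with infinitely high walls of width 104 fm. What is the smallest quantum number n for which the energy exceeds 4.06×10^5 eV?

E_1 = h²/(8m_pL²) = 3.033×10^-15 J = 1.893×10^4 eV.
Need n² > 4.06×10^5/1.893×10^4 = 21.45, i.e. n > 4.631.
The smallest integer satisfying this is n = 5.

n = 5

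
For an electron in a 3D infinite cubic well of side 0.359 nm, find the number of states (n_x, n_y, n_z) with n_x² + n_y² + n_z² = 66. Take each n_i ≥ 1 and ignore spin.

The level has n_x² + n_y² + n_z² = 66. The ordered positive-integer solutions are (1, 1, 8), (1, 4, 7), (1, 7, 4), (1, 8, 1), (4, 1, 7), (4, 5, 5), (4, 7, 1), (5, 4, 5), (5, 5, 4), (7, 1, 4), (7, 4, 1), (8, 1, 1).
That gives 12 states.

degeneracy = 12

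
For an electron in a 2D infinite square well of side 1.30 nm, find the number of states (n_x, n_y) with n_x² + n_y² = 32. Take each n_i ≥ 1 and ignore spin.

degeneracy = 1

The level has n_x² + n_y² = 32. The ordered positive-integer solutions are (4, 4).
That gives 1 state.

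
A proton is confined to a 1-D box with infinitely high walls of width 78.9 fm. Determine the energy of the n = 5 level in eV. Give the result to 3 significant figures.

For an infinite well E_n = n²h²/(8m_pL²), so E_1 = h²/(8m_pL²) = (6.626×10^-34)²/(8·1.673×10^-27·(7.89×10^-14 m)²) = 5.269×10^-15 J.
Then E_5 = 5²·E_1 = 25·5.269×10^-15 J = 1.317×10^-13 J.
Converting, E_5 = 1.317×10^-13 J / (1.602×10^-19 J/eV) = 8.22×10^5 eV.

E_5 = 8.22×10^5 eV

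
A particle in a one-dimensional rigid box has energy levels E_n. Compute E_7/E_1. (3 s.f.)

E_n ∝ n², so E_7/E_1 = 7²/1² = 49/1 = 49.0.

49.0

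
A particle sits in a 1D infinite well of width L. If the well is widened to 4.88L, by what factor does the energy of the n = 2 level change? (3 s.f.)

0.0420

E_n ∝ 1/L², so the energy scales by 1/4.88² = 0.0420.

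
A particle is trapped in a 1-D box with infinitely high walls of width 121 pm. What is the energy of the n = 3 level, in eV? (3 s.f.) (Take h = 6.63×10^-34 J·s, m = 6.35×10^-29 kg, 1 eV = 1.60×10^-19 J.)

E_3 = 3.32 eV

For an infinite well E_n = n²h²/(8mL²), so E_1 = h²/(8mL²) = (6.63×10^-34)²/(8·6.35×10^-29·(1.21×10^-10 m)²) = 5.910×10^-20 J.
Then E_3 = 3²·E_1 = 9·5.910×10^-20 J = 5.319×10^-19 J.
Converting, E_3 = 5.319×10^-19 J / (1.60×10^-19 J/eV) = 3.32 eV.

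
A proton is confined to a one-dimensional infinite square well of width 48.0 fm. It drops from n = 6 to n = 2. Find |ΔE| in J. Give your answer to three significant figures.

|ΔE| = 4.56×10^-13 J

E_1 = h²/(8m_pL²) = 1.424×10^-14 J.
|ΔE| = |6² − 2²|·E_1 = 32·1.424×10^-14 J = 4.56×10^-13 J.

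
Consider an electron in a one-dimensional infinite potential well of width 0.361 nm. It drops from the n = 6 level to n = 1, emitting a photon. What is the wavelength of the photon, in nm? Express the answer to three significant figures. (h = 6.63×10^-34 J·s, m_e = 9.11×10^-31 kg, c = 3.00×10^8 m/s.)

λ = 12.3 nm

E_1 = h²/(8m_eL²) = 4.628×10^-19 J, so ΔE = (6² − 1²)E_1 = 1.620×10^-17 J.
λ = hc/ΔE = (6.63×10^-34·3.00×10^8)/1.620×10^-17 = 1.23×10^-8 m = 12.3 nm.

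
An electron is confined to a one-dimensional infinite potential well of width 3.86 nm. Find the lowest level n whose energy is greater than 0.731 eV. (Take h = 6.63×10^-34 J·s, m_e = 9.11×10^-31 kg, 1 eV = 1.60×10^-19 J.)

E_1 = h²/(8m_eL²) = 4.048×10^-21 J = 0.02530 eV.
Need n² > 0.731/0.02530 = 28.89, i.e. n > 5.375.
The smallest integer satisfying this is n = 6.

n = 6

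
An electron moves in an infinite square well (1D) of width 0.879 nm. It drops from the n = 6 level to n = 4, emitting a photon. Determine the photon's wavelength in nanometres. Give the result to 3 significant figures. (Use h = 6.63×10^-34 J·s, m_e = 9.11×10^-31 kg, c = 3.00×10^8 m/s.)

E_1 = h²/(8m_eL²) = 7.806×10^-20 J, so ΔE = (6² − 4²)E_1 = 1.561×10^-18 J.
λ = hc/ΔE = (6.63×10^-34·3.00×10^8)/1.561×10^-18 = 1.27×10^-7 m = 127 nm.

λ = 127 nm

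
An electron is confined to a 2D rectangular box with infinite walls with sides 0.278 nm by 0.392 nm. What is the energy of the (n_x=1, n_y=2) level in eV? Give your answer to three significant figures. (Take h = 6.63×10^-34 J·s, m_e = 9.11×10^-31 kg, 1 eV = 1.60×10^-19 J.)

For a 2D rectangular well E = (h²/8m_e)·Σ n_i²/L_i² = (6.63×10^-34)²/(8·9.11×10^-31) · [1²/(0.278 nm)² + 2²/(0.392 nm)²].
Evaluating gives E = 2.350×10^-18 J = 14.7 eV.

E = 14.7 eV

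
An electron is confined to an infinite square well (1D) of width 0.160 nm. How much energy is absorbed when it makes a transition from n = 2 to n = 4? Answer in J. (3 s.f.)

|ΔE| = 2.82×10^-17 J

E_1 = h²/(8m_eL²) = 2.353×10^-18 J.
|ΔE| = |2² − 4²|·E_1 = 12·2.353×10^-18 J = 2.82×10^-17 J.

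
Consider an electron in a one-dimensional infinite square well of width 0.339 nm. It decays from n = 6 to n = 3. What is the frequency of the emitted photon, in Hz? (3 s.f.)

f = 2.14×10^16 Hz

E_1 = h²/(8m_eL²) = 5.243×10^-19 J and ΔE = (6² − 3²)E_1 = 1.416×10^-17 J.
f = ΔE/h = 1.416×10^-17/6.626×10^-34 = 2.14×10^16 Hz.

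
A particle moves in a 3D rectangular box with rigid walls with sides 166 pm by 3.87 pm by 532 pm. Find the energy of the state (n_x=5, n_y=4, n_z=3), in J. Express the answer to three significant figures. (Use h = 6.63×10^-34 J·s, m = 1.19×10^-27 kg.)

E = 4.94×10^-17 J

For a 3D rectangular well E = (h²/8m)·Σ n_i²/L_i² = (6.63×10^-34)²/(8·1.19×10^-27) · [5²/(166 pm)² + 4²/(3.87 pm)² + 3²/(532 pm)²].
Evaluating gives E = 4.94×10^-17 J.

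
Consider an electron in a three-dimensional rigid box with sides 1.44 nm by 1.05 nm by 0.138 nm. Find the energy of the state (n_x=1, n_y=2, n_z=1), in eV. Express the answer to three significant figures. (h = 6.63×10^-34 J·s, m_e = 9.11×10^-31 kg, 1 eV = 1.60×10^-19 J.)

For a 3D rectangular well E = (h²/8m_e)·Σ n_i²/L_i² = (6.63×10^-34)²/(8·9.11×10^-31) · [1²/(1.44 nm)² + 2²/(1.05 nm)² + 1²/(0.138 nm)²].
Evaluating gives E = 3.415×10^-18 J = 21.3 eV.

E = 21.3 eV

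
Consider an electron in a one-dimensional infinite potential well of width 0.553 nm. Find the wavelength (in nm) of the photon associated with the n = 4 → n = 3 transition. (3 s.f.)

λ = 144 nm

E_1 = h²/(8m_eL²) = 1.970×10^-19 J, so ΔE = (4² − 3²)E_1 = 1.379×10^-18 J.
λ = hc/ΔE = (6.626×10^-34·2.998×10^8)/1.379×10^-18 = 1.44×10^-7 m = 144 nm.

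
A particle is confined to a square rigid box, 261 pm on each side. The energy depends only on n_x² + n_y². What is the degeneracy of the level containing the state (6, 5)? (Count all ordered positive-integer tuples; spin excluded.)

The level has n_x² + n_y² = 61. The ordered positive-integer solutions are (5, 6), (6, 5).
That gives 2 states.

degeneracy = 2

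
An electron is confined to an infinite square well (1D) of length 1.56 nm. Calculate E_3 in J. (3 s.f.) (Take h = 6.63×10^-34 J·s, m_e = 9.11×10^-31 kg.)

E_3 = 2.23×10^-19 J

For an infinite well E_n = n²h²/(8m_eL²), so E_1 = h²/(8m_eL²) = (6.63×10^-34)²/(8·9.11×10^-31·(1.56×10^-9 m)²) = 2.478×10^-20 J.
Then E_3 = 3²·E_1 = 9·2.478×10^-20 J = 2.23×10^-19 J.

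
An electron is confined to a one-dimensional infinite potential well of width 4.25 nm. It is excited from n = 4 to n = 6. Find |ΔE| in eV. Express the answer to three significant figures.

E_1 = h²/(8m_eL²) = 3.336×10^-21 J.
|ΔE| = |4² − 6²|·E_1 = 20·3.336×10^-21 J = 6.672×10^-20 J = 0.416 eV.

|ΔE| = 0.416 eV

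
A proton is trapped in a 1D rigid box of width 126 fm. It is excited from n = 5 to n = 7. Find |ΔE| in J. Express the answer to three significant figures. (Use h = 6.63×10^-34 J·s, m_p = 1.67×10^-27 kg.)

E_1 = h²/(8m_pL²) = 2.072×10^-15 J.
|ΔE| = |5² − 7²|·E_1 = 24·2.072×10^-15 J = 4.97×10^-14 J.

|ΔE| = 4.97×10^-14 J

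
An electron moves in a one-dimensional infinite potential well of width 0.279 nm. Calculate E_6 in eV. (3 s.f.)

For an infinite well E_n = n²h²/(8m_eL²), so E_1 = h²/(8m_eL²) = (6.626×10^-34)²/(8·9.109×10^-31·(2.79×10^-10 m)²) = 7.740×10^-19 J.
Then E_6 = 6²·E_1 = 36·7.740×10^-19 J = 2.786×10^-17 J.
Converting, E_6 = 2.786×10^-17 J / (1.602×10^-19 J/eV) = 174 eV.

E_6 = 174 eV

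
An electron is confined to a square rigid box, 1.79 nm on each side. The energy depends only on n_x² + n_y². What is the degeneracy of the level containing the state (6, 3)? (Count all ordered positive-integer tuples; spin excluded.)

degeneracy = 2

The level has n_x² + n_y² = 45. The ordered positive-integer solutions are (3, 6), (6, 3).
That gives 2 states.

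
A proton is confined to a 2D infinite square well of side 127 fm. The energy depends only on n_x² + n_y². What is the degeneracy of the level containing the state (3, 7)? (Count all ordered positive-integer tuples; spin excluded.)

degeneracy = 2

The level has n_x² + n_y² = 58. The ordered positive-integer solutions are (3, 7), (7, 3).
That gives 2 states.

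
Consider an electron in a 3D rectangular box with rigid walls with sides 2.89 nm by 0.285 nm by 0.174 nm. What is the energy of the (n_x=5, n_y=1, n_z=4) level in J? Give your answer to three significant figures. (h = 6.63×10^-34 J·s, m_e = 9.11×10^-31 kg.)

For a 3D rectangular well E = (h²/8m_e)·Σ n_i²/L_i² = (6.63×10^-34)²/(8·9.11×10^-31) · [5²/(2.89 nm)² + 1²/(0.285 nm)² + 4²/(0.174 nm)²].
Evaluating gives E = 3.28×10^-17 J.

E = 3.28×10^-17 J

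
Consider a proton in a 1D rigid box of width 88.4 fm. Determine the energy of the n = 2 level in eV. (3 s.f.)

E_2 = 1.05×10^5 eV

For an infinite well E_n = n²h²/(8m_pL²), so E_1 = h²/(8m_pL²) = (6.626×10^-34)²/(8·1.673×10^-27·(8.84×10^-14 m)²) = 4.198×10^-15 J.
Then E_2 = 2²·E_1 = 4·4.198×10^-15 J = 1.679×10^-14 J.
Converting, E_2 = 1.679×10^-14 J / (1.602×10^-19 J/eV) = 1.05×10^5 eV.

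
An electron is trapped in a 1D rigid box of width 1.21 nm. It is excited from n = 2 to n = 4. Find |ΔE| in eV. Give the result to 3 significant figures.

E_1 = h²/(8m_eL²) = 4.115×10^-20 J.
|ΔE| = |2² − 4²|·E_1 = 12·4.115×10^-20 J = 4.938×10^-19 J = 3.08 eV.

|ΔE| = 3.08 eV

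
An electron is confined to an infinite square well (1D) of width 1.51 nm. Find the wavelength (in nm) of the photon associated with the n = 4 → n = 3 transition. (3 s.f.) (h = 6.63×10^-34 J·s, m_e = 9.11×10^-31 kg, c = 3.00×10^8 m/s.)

λ = 1.07×10^3 nm

E_1 = h²/(8m_eL²) = 2.645×10^-20 J, so ΔE = (4² − 3²)E_1 = 1.851×10^-19 J.
λ = hc/ΔE = (6.63×10^-34·3.00×10^8)/1.851×10^-19 = 1.07×10^-6 m = 1.07×10^3 nm.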